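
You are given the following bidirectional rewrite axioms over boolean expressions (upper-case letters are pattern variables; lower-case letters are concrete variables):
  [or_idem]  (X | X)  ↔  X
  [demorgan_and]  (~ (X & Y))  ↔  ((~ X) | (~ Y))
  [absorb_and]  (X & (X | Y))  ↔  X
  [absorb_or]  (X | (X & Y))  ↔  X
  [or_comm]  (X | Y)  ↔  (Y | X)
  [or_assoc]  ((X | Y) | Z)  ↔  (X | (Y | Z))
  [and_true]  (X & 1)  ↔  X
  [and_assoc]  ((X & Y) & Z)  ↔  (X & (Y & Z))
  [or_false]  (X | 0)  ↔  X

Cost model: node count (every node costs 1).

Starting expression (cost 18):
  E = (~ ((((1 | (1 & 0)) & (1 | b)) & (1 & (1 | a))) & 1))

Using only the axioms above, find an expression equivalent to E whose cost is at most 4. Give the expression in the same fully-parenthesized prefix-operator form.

(1) (1 | (1 & 0))  =[absorb_or →]=  1    ⊢ (~ (((1 & (1 | b)) & (1 & (1 | a))) & 1))
(2) (1 & (1 | a))  =[absorb_and →]=  1    ⊢ (~ (((1 & (1 | b)) & 1) & 1))
(3) (((1 & (1 | b)) & 1) & 1)  =[and_true →]=  ((1 & (1 | b)) & 1)    ⊢ (~ ((1 & (1 | b)) & 1))
(4) (1 & (1 | b))  =[absorb_and →]=  1    ⊢ cost 4, within 4

(~ (1 & 1))   [cost 4]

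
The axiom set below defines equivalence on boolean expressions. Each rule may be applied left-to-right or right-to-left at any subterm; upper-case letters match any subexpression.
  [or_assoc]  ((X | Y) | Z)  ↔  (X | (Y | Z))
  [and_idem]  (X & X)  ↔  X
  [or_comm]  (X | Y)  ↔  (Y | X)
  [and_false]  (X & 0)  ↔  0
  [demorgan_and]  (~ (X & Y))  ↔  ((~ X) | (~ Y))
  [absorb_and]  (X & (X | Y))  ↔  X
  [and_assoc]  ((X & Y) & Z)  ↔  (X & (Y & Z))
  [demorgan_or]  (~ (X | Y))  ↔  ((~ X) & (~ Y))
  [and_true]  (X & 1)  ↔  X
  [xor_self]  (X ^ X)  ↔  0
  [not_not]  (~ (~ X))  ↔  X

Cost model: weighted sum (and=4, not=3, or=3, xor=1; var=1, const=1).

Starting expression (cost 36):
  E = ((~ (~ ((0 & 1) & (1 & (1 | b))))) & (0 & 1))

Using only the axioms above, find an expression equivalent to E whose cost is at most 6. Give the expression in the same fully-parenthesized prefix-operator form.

step 1: absorb_and (→) rewrites (1 & (1 | b)) into 1, now ((~ (~ ((0 & 1) & 1))) & (0 & 1))
step 2: and_true (→) rewrites (0 & 1) into 0, now ((~ (~ (0 & 1))) & (0 & 1))
step 3: not_not (→) rewrites (~ (~ (0 & 1))) into (0 & 1), now ((0 & 1) & (0 & 1))
step 4: and_true (→) rewrites (0 & 1) into 0, now ((0 & 1) & 0)
step 5: and_true (→) rewrites (0 & 1) into 0, reaching cost 6 (bound 6)

(0 & 0)   [cost 6]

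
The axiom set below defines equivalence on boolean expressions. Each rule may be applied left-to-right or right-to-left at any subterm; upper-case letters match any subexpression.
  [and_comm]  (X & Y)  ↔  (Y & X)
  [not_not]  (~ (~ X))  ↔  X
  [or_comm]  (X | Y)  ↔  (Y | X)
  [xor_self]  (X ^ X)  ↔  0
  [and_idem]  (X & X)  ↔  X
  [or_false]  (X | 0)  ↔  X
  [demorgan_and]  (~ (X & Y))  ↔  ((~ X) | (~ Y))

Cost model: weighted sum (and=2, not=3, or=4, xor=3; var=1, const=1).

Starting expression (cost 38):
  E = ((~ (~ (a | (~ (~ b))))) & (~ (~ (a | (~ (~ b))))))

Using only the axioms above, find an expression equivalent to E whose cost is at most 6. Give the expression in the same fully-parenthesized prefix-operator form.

(a | b)   [cost 6]

step 1: and_idem (→) rewrites ((~ (~ (a | (~ (~ b))))) & (~ (~ (a | (~ (~ b)))))) into (~ (~ (a | (~ (~ b)))))
step 2: not_not (→) rewrites (~ (~ (a | (~ (~ b))))) into (a | (~ (~ b)))
step 3: not_not (→) rewrites (~ (~ b)) into b, reaching cost 6 (bound 6)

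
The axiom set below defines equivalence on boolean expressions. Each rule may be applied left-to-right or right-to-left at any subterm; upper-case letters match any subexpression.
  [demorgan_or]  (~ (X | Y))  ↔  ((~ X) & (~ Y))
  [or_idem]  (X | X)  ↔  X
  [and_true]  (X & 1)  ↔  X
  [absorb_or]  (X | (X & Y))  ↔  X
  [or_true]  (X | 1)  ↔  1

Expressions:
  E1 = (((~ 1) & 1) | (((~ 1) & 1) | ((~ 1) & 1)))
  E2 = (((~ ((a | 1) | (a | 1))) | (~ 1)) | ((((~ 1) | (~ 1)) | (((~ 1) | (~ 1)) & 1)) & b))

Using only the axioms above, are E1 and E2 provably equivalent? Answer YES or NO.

1. [or_idem →] (((~ 1) & 1) | ((~ 1) & 1))  →  ((~ 1) & 1);  E1 = (((~ 1) & 1) | ((~ 1) & 1))
2. [or_idem →] (((~ 1) & 1) | ((~ 1) & 1))  →  ((~ 1) & 1)
3. [and_true →] ((~ 1) & 1)  →  (~ 1)
4. [or_idem ←] (~ 1)  →  ((~ 1) | (~ 1))
5. [absorb_or ←] ((~ 1) | (~ 1))  →  (((~ 1) | (~ 1)) | (((~ 1) | (~ 1)) & b))
6. [or_true ←] 1  →  (a | 1);  E1 = (((~ (a | 1)) | (~ 1)) | (((~ 1) | (~ 1)) & b))
7. [or_idem ←] (a | 1)  →  ((a | 1) | (a | 1));  E1 = (((~ ((a | 1) | (a | 1))) | (~ 1)) | (((~ 1) | (~ 1)) & b))
8. [absorb_or ←] ((~ 1) | (~ 1))  →  (((~ 1) | (~ 1)) | (((~ 1) | (~ 1)) & 1));  this is E2

YES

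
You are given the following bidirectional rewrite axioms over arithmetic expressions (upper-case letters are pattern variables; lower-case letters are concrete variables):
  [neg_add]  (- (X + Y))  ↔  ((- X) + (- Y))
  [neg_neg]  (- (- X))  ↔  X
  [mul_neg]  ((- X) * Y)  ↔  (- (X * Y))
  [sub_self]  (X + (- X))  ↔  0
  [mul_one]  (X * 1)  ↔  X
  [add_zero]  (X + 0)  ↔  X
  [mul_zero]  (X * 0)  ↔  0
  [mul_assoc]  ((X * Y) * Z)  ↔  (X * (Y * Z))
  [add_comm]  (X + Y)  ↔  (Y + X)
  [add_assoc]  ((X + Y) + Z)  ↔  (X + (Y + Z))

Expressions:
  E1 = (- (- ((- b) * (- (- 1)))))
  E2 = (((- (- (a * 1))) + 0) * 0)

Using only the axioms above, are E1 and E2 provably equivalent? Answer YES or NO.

Every axiom is a valid identity, so a rewrite proof would force E1 and E2 to agree under every assignment.
At a=0, b=1: E1 = -1 but E2 = 0; they differ, so no derivation exists.

NO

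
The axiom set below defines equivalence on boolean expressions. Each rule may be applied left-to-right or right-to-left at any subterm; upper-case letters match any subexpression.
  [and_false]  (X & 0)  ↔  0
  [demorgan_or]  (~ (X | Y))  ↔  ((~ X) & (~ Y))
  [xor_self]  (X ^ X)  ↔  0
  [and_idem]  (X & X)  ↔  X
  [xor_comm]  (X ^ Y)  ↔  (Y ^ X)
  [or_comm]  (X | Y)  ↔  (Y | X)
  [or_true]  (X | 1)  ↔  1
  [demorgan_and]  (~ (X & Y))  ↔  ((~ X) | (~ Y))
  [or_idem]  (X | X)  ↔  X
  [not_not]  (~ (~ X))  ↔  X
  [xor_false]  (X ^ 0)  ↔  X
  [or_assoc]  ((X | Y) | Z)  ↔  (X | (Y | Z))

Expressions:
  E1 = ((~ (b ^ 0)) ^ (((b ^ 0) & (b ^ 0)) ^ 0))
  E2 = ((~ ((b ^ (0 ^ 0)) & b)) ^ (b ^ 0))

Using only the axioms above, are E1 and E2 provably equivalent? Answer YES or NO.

YES

step 1: xor_false (→) rewrites (((b ^ 0) & (b ^ 0)) ^ 0) into ((b ^ 0) & (b ^ 0)), now ((~ (b ^ 0)) ^ ((b ^ 0) & (b ^ 0)))
step 2: and_idem (→) rewrites ((b ^ 0) & (b ^ 0)) into (b ^ 0), now ((~ (b ^ 0)) ^ (b ^ 0))
step 3: xor_false (→) rewrites (b ^ 0) into b, now ((~ b) ^ (b ^ 0))
step 4: and_idem (←) rewrites b into (b & b), now ((~ (b & b)) ^ (b ^ 0))
step 5: xor_false (←) rewrites b into (b ^ 0), now ((~ ((b ^ 0) & b)) ^ (b ^ 0))
step 6: xor_false (←) rewrites 0 into (0 ^ 0), which is E2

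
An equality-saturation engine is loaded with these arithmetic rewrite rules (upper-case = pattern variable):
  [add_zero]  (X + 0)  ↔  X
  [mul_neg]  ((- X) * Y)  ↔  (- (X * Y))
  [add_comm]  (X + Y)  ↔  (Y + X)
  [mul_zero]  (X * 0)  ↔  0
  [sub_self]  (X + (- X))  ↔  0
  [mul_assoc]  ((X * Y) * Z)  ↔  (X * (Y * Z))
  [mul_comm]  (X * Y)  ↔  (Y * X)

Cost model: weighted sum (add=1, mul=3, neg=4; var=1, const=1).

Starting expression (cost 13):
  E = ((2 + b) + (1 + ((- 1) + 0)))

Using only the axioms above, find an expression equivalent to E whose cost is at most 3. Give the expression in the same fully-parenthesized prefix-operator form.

step 1: add_zero (→) rewrites ((- 1) + 0) into (- 1), now ((2 + b) + (1 + (- 1)))
step 2: sub_self (→) rewrites (1 + (- 1)) into 0, now ((2 + b) + 0)
step 3: add_zero (→) rewrites ((2 + b) + 0) into (2 + b), reaching cost 3 (bound 3)

(2 + b)   [cost 3]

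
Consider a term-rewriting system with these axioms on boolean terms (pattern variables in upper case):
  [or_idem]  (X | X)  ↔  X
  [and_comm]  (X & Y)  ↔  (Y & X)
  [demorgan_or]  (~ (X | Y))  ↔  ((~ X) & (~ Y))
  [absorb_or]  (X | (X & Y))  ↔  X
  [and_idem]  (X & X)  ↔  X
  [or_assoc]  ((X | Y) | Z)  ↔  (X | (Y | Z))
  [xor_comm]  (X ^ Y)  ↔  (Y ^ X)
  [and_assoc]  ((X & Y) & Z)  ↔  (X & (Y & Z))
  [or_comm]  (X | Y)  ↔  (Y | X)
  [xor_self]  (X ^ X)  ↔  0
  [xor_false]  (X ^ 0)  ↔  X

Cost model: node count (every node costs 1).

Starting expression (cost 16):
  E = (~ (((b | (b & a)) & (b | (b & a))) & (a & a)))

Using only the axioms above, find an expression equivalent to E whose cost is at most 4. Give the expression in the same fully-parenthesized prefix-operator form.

(1) ((b | (b & a)) & (b | (b & a)))  =[and_idem →]=  (b | (b & a))    ⊢ (~ ((b | (b & a)) & (a & a)))
(2) (b | (b & a))  =[absorb_or →]=  b    ⊢ (~ (b & (a & a)))
(3) (a & a)  =[and_idem →]=  a    ⊢ cost 4, within 4

(~ (b & a))   [cost 4]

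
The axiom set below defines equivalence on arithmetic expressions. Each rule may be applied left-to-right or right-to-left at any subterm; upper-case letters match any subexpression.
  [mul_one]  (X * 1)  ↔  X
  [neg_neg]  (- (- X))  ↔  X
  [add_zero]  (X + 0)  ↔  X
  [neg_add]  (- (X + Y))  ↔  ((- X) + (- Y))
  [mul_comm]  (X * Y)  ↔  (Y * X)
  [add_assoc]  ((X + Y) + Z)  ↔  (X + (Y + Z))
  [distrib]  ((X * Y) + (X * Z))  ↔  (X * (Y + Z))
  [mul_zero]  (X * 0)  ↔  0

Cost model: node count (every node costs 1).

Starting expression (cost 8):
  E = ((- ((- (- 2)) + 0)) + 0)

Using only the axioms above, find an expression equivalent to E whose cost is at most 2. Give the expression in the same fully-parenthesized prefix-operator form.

(1) ((- (- 2)) + 0)  =[add_zero →]=  (- (- 2))    ⊢ ((- (- (- 2))) + 0)
(2) ((- (- (- 2))) + 0)  =[add_zero →]=  (- (- (- 2)))
(3) (- (- 2))  =[neg_neg →]=  2    ⊢ cost 2, within 2

(- 2)   [cost 2]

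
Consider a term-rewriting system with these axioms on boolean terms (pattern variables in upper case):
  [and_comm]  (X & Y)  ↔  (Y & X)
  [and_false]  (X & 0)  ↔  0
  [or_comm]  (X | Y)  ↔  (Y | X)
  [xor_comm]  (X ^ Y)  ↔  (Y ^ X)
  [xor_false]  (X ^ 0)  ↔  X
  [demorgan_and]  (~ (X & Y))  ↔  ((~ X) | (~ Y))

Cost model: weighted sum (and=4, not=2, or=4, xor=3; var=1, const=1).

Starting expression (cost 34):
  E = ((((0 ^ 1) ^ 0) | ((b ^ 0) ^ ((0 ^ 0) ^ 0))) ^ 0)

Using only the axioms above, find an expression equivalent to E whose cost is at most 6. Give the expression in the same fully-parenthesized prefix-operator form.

(1) (0 ^ 0)  =[xor_false →]=  0    ⊢ ((((0 ^ 1) ^ 0) | ((b ^ 0) ^ (0 ^ 0))) ^ 0)
(2) ((((0 ^ 1) ^ 0) | ((b ^ 0) ^ (0 ^ 0))) ^ 0)  =[xor_false →]=  (((0 ^ 1) ^ 0) | ((b ^ 0) ^ (0 ^ 0)))
(3) (0 ^ 0)  =[xor_false →]=  0    ⊢ (((0 ^ 1) ^ 0) | ((b ^ 0) ^ 0))
(4) ((b ^ 0) ^ 0)  =[xor_false →]=  (b ^ 0)    ⊢ (((0 ^ 1) ^ 0) | (b ^ 0))
(5) (0 ^ 1)  =[xor_comm →]=  (1 ^ 0)    ⊢ (((1 ^ 0) ^ 0) | (b ^ 0))
(6) (1 ^ 0)  =[xor_false →]=  1    ⊢ ((1 ^ 0) | (b ^ 0))
(7) (b ^ 0)  =[xor_false →]=  b    ⊢ ((1 ^ 0) | b)
(8) (1 ^ 0)  =[xor_false →]=  1    ⊢ cost 6, within 6

(1 | b)   [cost 6]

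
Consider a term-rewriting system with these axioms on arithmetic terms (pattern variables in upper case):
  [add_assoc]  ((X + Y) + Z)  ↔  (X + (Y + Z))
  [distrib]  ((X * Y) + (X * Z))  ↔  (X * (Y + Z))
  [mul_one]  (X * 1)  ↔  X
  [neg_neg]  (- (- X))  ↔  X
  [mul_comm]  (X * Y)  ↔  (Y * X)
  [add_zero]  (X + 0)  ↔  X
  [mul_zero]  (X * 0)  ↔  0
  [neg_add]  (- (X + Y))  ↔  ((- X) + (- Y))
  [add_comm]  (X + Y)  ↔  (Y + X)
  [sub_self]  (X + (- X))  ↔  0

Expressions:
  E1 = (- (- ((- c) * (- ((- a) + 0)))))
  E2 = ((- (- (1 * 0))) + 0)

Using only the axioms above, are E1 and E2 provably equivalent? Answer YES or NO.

The axioms are sound identities: if E1 ↔* E2 then E1 and E2 evaluate identically under any assignment.
Under a=1, c=1: E1 evaluates to -1, E2 to 0. Distinct ⇒ no rewrite sequence connects them.

NO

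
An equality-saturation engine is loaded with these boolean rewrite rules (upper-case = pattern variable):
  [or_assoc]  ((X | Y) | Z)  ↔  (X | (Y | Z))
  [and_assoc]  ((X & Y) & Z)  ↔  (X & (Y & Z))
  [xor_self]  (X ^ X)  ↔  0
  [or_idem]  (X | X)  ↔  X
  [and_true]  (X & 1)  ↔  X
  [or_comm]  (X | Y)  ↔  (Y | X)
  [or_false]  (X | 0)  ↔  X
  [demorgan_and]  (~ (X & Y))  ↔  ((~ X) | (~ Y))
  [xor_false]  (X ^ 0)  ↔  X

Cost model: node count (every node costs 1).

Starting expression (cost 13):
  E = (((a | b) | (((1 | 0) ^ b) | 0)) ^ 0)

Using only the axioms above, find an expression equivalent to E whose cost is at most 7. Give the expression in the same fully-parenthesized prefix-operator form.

(1) (((a | b) | (((1 | 0) ^ b) | 0)) ^ 0)  =[xor_false →]=  ((a | b) | (((1 | 0) ^ b) | 0))
(2) (1 | 0)  =[or_false →]=  1    ⊢ ((a | b) | ((1 ^ b) | 0))
(3) ((1 ^ b) | 0)  =[or_false →]=  (1 ^ b)    ⊢ cost 7, within 7

((a | b) | (1 ^ b))   [cost 7]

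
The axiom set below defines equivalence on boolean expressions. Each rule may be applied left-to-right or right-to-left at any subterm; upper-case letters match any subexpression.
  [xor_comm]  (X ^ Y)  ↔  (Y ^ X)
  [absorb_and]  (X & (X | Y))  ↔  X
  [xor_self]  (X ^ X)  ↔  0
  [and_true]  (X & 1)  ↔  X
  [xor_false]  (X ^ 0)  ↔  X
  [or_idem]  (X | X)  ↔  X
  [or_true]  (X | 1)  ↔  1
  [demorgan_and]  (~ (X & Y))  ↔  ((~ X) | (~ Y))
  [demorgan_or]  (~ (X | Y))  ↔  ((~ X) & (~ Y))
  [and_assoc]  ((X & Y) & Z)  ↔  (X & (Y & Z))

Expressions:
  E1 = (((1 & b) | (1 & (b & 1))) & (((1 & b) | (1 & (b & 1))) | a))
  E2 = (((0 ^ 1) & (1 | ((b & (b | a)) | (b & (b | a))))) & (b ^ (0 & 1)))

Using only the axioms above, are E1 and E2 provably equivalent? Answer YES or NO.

YES

1. [absorb_and →] (((1 & b) | (1 & (b & 1))) & (((1 & b) | (1 & (b & 1))) | a))  →  ((1 & b) | (1 & (b & 1)))
2. [and_true →] (b & 1)  →  b;  E1 = ((1 & b) | (1 & b))
3. [or_idem →] ((1 & b) | (1 & b))  →  (1 & b)
4. [xor_false ←] b  →  (b ^ 0);  E1 = (1 & (b ^ 0))
5. [absorb_and ←] 1  →  (1 & (1 | b));  E1 = ((1 & (1 | b)) & (b ^ 0))
6. [xor_false ←] 1  →  (1 ^ 0);  E1 = (((1 ^ 0) & (1 | b)) & (b ^ 0))
7. [and_true ←] 0  →  (0 & 1);  E1 = (((1 ^ 0) & (1 | b)) & (b ^ (0 & 1)))
8. [xor_comm →] (1 ^ 0)  →  (0 ^ 1);  E1 = (((0 ^ 1) & (1 | b)) & (b ^ (0 & 1)))
9. [absorb_and ←] b  →  (b & (b | a));  E1 = (((0 ^ 1) & (1 | (b & (b | a)))) & (b ^ (0 & 1)))
10. [or_idem ←] (b & (b | a))  →  ((b & (b | a)) | (b & (b | a)));  this is E2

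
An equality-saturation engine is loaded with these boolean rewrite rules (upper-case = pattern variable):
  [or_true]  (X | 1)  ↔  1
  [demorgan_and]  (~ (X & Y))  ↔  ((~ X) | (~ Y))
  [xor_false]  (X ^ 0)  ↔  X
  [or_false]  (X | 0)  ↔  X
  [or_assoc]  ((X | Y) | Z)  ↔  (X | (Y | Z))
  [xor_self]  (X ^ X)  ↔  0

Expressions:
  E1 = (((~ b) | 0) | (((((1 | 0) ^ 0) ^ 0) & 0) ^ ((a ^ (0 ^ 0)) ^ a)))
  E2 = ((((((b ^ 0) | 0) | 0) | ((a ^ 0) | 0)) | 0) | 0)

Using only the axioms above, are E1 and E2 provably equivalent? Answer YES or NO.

NO

The axioms are sound identities: if E1 ↔* E2 then E1 and E2 evaluate identically under any assignment.
Under a=0, b=0: E1 evaluates to 1, E2 to 0. Distinct ⇒ no rewrite sequence connects them.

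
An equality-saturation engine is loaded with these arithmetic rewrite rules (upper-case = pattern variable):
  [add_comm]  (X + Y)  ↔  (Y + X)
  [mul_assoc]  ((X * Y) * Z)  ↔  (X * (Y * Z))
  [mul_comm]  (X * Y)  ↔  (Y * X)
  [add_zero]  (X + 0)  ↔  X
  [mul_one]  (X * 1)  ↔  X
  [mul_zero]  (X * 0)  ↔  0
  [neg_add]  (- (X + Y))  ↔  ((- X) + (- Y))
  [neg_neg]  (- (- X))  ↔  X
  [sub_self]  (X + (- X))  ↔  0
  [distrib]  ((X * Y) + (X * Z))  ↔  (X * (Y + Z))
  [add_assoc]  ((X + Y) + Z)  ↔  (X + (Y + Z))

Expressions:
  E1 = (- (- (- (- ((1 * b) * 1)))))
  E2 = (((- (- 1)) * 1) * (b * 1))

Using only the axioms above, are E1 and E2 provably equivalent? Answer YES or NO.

step 1: neg_neg (→) rewrites (- (- (- ((1 * b) * 1)))) into (- ((1 * b) * 1)), now (- (- ((1 * b) * 1)))
step 2: mul_one (→) rewrites ((1 * b) * 1) into (1 * b), now (- (- (1 * b)))
step 3: neg_neg (→) rewrites (- (- (1 * b))) into (1 * b)
step 4: neg_neg (←) rewrites 1 into (- (- 1)), now ((- (- 1)) * b)
step 5: mul_one (←) rewrites b into (b * 1), now ((- (- 1)) * (b * 1))
step 6: mul_one (←) rewrites (- (- 1)) into ((- (- 1)) * 1), which is E2

YES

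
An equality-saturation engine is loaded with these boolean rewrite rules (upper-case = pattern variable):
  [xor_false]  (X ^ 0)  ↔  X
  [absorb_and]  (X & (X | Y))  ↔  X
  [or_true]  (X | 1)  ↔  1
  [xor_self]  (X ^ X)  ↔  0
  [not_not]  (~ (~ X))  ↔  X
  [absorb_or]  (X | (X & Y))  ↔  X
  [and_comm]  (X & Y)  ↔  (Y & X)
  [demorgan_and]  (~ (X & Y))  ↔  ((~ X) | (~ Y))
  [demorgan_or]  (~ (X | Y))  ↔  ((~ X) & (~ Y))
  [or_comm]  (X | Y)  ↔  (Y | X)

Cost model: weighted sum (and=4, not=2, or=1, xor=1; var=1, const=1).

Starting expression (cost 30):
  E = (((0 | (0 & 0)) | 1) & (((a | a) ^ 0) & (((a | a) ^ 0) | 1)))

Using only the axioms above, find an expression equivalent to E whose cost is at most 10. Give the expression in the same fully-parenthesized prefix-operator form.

((0 | 1) & (a | a))   [cost 10]

step 1: absorb_and (→) rewrites (((a | a) ^ 0) & (((a | a) ^ 0) | 1)) into ((a | a) ^ 0), now (((0 | (0 & 0)) | 1) & ((a | a) ^ 0))
step 2: absorb_or (→) rewrites (0 | (0 & 0)) into 0, now ((0 | 1) & ((a | a) ^ 0))
step 3: xor_false (→) rewrites ((a | a) ^ 0) into (a | a), reaching cost 10 (bound 10)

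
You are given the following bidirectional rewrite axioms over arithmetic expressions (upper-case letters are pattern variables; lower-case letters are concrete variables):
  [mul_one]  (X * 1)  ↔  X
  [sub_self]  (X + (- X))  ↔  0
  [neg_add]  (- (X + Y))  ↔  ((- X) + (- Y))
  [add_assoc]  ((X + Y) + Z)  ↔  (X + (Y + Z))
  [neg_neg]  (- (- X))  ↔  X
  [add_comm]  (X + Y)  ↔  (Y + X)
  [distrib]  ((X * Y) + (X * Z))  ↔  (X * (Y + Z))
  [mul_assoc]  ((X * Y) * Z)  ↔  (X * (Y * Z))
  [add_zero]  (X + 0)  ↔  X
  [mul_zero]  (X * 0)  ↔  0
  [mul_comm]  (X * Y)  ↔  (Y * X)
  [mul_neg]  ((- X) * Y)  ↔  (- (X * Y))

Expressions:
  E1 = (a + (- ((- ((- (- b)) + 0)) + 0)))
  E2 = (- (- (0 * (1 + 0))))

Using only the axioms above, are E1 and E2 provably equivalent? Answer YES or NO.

NO

The axioms are sound identities: if E1 ↔* E2 then E1 and E2 evaluate identically under any assignment.
Under a=0, b=1: E1 evaluates to 1, E2 to 0. Distinct ⇒ no rewrite sequence connects them.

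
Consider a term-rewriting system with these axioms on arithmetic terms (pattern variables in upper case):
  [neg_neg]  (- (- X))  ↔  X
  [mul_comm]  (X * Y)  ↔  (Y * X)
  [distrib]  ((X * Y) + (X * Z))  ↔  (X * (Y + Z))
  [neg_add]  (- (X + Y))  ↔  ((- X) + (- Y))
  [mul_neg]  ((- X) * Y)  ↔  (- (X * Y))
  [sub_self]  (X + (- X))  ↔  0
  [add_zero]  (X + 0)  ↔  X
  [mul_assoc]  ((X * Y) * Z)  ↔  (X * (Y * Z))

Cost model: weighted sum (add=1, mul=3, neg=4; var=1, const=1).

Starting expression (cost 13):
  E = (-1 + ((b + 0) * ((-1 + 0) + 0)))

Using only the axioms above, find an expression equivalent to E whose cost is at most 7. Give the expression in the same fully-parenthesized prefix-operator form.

(-1 + (b * -1))   [cost 7]

step 1: add_zero (→) rewrites (b + 0) into b, now (-1 + (b * ((-1 + 0) + 0)))
step 2: add_zero (→) rewrites ((-1 + 0) + 0) into (-1 + 0), now (-1 + (b * (-1 + 0)))
step 3: add_zero (→) rewrites (-1 + 0) into -1, reaching cost 7 (bound 7)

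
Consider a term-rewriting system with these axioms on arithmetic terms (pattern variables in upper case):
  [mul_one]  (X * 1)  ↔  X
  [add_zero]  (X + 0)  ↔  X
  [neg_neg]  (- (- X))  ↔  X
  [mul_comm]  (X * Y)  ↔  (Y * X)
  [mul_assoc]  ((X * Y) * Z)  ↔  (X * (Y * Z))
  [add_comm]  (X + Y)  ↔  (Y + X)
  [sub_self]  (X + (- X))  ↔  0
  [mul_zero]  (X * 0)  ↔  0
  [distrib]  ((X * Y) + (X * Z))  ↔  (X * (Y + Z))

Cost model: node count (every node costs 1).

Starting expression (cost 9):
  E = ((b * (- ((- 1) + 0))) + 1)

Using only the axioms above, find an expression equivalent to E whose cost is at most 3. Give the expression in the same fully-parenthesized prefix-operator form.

1. [add_zero →] ((- 1) + 0)  →  (- 1);  E = ((b * (- (- 1))) + 1)
2. [neg_neg →] (- (- 1))  →  1;  E = ((b * 1) + 1)
3. [mul_one →] (b * 1)  →  b;  cost 3 ≤ 3, done

(b + 1)   [cost 3]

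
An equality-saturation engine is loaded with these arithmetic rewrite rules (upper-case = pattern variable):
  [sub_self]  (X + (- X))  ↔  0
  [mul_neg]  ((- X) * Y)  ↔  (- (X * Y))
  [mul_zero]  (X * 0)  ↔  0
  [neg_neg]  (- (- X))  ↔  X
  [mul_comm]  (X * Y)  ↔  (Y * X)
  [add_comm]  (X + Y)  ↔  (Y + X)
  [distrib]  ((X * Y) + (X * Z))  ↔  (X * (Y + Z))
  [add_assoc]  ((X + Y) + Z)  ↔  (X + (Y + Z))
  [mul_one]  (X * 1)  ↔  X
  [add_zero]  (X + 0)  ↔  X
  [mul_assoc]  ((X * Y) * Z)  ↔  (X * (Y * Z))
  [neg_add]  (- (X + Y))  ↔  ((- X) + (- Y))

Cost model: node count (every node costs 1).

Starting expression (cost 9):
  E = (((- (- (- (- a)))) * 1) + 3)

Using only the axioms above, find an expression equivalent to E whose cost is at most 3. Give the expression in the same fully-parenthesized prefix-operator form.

step 1: mul_one (→) rewrites ((- (- (- (- a)))) * 1) into (- (- (- (- a)))), now ((- (- (- (- a)))) + 3)
step 2: neg_neg (→) rewrites (- (- a)) into a, now ((- (- a)) + 3)
step 3: neg_neg (→) rewrites (- (- a)) into a, reaching cost 3 (bound 3)

(a + 3)   [cost 3]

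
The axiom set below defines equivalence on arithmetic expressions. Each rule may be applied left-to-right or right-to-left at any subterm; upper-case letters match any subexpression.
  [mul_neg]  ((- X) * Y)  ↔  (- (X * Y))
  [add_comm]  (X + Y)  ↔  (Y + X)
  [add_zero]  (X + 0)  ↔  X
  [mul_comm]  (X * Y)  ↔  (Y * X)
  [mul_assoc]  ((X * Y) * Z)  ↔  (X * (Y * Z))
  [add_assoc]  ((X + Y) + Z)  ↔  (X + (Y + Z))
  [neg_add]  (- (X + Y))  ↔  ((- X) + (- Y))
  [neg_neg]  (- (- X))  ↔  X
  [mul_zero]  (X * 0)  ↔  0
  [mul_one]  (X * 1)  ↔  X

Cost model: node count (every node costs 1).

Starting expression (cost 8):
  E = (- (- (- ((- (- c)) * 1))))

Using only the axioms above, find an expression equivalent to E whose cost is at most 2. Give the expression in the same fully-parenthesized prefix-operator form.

(- c)   [cost 2]

1. [neg_neg →] (- (- ((- (- c)) * 1)))  →  ((- (- c)) * 1);  E = (- ((- (- c)) * 1))
2. [neg_neg →] (- (- c))  →  c;  E = (- (c * 1))
3. [mul_one →] (c * 1)  →  c;  cost 2 ≤ 2, done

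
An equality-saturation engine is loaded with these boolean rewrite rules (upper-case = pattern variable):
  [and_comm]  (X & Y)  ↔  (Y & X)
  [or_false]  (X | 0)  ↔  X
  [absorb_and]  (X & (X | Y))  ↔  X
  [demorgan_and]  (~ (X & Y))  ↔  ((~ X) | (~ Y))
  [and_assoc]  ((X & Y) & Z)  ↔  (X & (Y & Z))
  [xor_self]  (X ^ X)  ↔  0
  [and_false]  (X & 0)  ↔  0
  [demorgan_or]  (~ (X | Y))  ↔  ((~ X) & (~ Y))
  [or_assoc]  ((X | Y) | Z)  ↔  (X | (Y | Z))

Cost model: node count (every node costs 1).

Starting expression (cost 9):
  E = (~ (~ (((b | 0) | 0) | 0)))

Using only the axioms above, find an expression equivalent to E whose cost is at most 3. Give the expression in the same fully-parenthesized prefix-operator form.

(~ (~ b))   [cost 3]

1. [or_false →] (b | 0)  →  b;  E = (~ (~ ((b | 0) | 0)))
2. [or_false →] (b | 0)  →  b;  E = (~ (~ (b | 0)))
3. [or_false →] (b | 0)  →  b;  cost 3 ≤ 3, done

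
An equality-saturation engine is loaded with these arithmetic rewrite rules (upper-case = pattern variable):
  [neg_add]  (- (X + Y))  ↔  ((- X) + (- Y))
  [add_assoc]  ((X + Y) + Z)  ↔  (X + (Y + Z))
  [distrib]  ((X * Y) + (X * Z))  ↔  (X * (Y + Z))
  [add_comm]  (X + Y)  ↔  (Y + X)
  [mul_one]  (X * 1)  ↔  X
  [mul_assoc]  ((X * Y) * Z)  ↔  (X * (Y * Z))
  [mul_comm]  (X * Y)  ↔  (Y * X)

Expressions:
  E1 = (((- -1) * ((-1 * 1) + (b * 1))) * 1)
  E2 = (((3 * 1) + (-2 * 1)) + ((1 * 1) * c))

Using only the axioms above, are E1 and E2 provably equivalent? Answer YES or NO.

NO

The axioms are sound identities: if E1 ↔* E2 then E1 and E2 evaluate identically under any assignment.
Under b=0, c=0: E1 evaluates to -1, E2 to 1. Distinct ⇒ no rewrite sequence connects them.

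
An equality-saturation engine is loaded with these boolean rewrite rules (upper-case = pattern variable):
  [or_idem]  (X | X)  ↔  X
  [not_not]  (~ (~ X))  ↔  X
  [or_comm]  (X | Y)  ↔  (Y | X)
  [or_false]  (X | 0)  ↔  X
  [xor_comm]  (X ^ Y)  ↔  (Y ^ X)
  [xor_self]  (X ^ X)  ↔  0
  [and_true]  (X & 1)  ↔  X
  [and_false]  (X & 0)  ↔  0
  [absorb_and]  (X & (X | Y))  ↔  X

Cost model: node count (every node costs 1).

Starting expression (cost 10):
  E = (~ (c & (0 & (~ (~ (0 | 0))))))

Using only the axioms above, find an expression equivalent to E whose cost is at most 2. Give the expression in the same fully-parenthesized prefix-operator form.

step 1: not_not (→) rewrites (~ (~ (0 | 0))) into (0 | 0), now (~ (c & (0 & (0 | 0))))
step 2: absorb_and (→) rewrites (0 & (0 | 0)) into 0, now (~ (c & 0))
step 3: and_false (→) rewrites (c & 0) into 0, reaching cost 2 (bound 2)

(~ 0)   [cost 2]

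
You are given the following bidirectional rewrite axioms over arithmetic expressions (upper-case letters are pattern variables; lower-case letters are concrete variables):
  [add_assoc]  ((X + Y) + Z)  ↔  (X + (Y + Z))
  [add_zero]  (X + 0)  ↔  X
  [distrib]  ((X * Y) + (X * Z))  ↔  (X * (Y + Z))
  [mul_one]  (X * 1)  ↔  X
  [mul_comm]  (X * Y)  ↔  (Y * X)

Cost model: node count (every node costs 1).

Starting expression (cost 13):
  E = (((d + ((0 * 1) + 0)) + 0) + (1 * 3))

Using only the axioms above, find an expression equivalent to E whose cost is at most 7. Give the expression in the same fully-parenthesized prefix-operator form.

((d + 0) + (1 * 3))   [cost 7]

(1) ((0 * 1) + 0)  =[add_zero →]=  (0 * 1)    ⊢ (((d + (0 * 1)) + 0) + (1 * 3))
(2) (0 * 1)  =[mul_one →]=  0    ⊢ (((d + 0) + 0) + (1 * 3))
(3) ((d + 0) + 0)  =[add_zero →]=  (d + 0)    ⊢ cost 7, within 7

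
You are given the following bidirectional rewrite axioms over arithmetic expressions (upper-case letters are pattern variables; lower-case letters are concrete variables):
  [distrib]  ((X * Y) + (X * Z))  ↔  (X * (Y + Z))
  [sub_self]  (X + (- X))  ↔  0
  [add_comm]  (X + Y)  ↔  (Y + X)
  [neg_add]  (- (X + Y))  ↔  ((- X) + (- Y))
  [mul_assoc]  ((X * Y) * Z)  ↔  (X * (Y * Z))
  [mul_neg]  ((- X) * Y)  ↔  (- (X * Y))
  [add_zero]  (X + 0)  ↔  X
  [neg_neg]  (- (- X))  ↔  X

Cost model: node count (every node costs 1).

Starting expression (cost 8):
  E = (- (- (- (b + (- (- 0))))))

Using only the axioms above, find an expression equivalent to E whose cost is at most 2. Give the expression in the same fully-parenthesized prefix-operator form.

(1) (- (- 0))  =[neg_neg →]=  0    ⊢ (- (- (- (b + 0))))
(2) (b + 0)  =[add_zero →]=  b    ⊢ (- (- (- b)))
(3) (- (- b))  =[neg_neg →]=  b    ⊢ cost 2, within 2

(- b)   [cost 2]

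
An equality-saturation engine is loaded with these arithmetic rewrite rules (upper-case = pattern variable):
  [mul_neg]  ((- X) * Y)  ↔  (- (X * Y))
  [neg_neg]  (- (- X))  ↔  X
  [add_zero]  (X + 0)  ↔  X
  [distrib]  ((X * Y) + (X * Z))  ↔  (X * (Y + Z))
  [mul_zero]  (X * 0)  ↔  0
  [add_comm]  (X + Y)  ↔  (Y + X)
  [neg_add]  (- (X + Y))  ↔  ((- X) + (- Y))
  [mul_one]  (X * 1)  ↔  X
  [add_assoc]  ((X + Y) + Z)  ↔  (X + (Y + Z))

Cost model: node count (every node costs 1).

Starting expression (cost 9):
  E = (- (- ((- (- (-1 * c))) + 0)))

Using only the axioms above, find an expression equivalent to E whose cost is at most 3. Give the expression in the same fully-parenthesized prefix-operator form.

step 1: neg_neg (→) rewrites (- (- (-1 * c))) into (-1 * c), now (- (- ((-1 * c) + 0)))
step 2: neg_neg (→) rewrites (- (- ((-1 * c) + 0))) into ((-1 * c) + 0)
step 3: add_zero (→) rewrites ((-1 * c) + 0) into (-1 * c), reaching cost 3 (bound 3)

(-1 * c)   [cost 3]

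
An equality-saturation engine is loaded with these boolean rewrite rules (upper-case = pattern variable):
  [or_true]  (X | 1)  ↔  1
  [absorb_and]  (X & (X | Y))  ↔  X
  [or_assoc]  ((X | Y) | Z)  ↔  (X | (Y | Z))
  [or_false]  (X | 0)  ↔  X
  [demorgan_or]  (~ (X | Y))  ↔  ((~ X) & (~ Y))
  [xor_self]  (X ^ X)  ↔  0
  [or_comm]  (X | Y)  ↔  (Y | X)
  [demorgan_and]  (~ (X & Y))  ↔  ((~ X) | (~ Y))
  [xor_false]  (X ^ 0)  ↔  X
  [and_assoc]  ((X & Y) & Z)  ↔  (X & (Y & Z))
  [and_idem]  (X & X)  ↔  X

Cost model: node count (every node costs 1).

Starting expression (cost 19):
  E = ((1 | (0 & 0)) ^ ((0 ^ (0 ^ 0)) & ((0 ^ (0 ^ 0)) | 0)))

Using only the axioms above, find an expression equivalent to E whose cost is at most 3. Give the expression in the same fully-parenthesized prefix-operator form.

step 1: absorb_and (→) rewrites ((0 ^ (0 ^ 0)) & ((0 ^ (0 ^ 0)) | 0)) into (0 ^ (0 ^ 0)), now ((1 | (0 & 0)) ^ (0 ^ (0 ^ 0)))
step 2: xor_false (→) rewrites (0 ^ 0) into 0, now ((1 | (0 & 0)) ^ (0 ^ 0))
step 3: and_idem (→) rewrites (0 & 0) into 0, now ((1 | 0) ^ (0 ^ 0))
step 4: or_false (→) rewrites (1 | 0) into 1, now (1 ^ (0 ^ 0))
step 5: xor_false (→) rewrites (0 ^ 0) into 0, reaching cost 3 (bound 3)

(1 ^ 0)   [cost 3]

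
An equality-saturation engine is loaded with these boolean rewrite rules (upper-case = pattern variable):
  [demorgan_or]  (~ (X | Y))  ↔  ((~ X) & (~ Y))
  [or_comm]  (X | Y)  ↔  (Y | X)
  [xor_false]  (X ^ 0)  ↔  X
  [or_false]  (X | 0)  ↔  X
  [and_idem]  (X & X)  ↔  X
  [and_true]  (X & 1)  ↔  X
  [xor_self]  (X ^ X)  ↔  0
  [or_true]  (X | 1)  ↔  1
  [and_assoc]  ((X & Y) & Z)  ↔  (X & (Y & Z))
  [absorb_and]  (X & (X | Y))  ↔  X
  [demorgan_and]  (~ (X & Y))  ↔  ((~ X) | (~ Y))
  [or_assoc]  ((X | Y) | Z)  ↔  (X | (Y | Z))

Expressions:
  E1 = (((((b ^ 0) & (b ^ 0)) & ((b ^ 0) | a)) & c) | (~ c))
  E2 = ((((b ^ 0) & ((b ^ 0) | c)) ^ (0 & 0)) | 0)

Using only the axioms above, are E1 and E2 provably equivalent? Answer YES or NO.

The axioms are sound identities: if E1 ↔* E2 then E1 and E2 evaluate identically under any assignment.
Under a=0, b=0, c=0: E1 evaluates to 1, E2 to 0. Distinct ⇒ no rewrite sequence connects them.

NO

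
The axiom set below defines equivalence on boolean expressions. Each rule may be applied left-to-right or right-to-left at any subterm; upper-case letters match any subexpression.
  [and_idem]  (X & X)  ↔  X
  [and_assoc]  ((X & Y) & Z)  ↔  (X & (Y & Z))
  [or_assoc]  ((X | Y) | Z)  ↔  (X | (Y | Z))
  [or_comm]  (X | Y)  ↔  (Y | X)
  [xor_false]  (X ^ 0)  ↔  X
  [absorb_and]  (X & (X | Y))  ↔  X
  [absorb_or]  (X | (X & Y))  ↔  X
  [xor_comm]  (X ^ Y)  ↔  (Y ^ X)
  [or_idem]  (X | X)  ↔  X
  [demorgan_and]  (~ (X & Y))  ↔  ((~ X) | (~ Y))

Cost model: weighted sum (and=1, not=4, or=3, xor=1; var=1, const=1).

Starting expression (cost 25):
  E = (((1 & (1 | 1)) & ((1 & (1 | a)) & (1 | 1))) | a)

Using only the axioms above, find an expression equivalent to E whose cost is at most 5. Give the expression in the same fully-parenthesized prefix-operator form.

(1) (1 & (1 | a))  =[absorb_and →]=  1    ⊢ (((1 & (1 | 1)) & (1 & (1 | 1))) | a)
(2) ((1 & (1 | 1)) & (1 & (1 | 1)))  =[and_idem →]=  (1 & (1 | 1))    ⊢ ((1 & (1 | 1)) | a)
(3) (1 & (1 | 1))  =[absorb_and →]=  1    ⊢ cost 5, within 5

(1 | a)   [cost 5]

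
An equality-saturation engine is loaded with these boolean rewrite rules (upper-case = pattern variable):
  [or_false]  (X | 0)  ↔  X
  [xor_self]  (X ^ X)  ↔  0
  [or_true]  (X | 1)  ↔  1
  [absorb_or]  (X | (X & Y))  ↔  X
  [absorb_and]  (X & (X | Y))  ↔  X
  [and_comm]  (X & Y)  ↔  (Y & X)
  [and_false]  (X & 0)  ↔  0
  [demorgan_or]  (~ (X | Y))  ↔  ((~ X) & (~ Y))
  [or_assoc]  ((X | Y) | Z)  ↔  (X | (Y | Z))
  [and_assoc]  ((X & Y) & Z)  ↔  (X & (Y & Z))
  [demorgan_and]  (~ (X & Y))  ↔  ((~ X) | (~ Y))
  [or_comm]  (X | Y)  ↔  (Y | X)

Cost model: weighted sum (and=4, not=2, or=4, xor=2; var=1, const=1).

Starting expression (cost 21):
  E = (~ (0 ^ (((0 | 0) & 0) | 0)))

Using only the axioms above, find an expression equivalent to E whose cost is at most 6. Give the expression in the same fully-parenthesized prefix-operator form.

(~ (0 ^ 0))   [cost 6]

(1) (0 | 0)  =[or_false →]=  0    ⊢ (~ (0 ^ ((0 & 0) | 0)))
(2) ((0 & 0) | 0)  =[or_false →]=  (0 & 0)    ⊢ (~ (0 ^ (0 & 0)))
(3) (0 & 0)  =[and_false →]=  0    ⊢ cost 6, within 6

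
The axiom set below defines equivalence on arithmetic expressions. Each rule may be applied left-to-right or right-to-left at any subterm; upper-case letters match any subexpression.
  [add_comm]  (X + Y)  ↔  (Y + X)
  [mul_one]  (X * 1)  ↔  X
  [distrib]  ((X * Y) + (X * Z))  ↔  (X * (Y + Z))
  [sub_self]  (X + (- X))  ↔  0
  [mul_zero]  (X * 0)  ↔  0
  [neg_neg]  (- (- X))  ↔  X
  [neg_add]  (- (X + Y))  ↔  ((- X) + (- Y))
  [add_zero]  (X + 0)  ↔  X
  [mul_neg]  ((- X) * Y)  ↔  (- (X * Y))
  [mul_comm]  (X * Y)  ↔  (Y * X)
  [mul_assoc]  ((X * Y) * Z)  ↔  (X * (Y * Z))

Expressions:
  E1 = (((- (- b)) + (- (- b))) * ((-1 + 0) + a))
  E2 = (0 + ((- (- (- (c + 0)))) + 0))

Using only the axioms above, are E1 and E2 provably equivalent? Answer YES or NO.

NO

Every axiom is a valid identity, so a rewrite proof would force E1 and E2 to agree under every assignment.
At a=0, b=0, c=1: E1 = 0 but E2 = -1; they differ, so no derivation exists.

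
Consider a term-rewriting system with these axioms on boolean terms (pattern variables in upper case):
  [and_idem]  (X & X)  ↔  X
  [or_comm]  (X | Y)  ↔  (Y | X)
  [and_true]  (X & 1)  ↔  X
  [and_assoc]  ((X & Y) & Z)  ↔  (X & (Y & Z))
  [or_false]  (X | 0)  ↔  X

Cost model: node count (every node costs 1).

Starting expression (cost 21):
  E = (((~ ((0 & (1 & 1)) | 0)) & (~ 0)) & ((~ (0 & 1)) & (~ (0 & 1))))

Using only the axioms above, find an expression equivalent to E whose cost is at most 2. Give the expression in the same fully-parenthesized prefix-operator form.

step 1: and_idem (→) rewrites (1 & 1) into 1, now (((~ ((0 & 1) | 0)) & (~ 0)) & ((~ (0 & 1)) & (~ (0 & 1))))
step 2: and_true (→) rewrites (0 & 1) into 0, now (((~ ((0 & 1) | 0)) & (~ 0)) & ((~ (0 & 1)) & (~ 0)))
step 3: or_false (→) rewrites ((0 & 1) | 0) into (0 & 1), now (((~ (0 & 1)) & (~ 0)) & ((~ (0 & 1)) & (~ 0)))
step 4: and_idem (→) rewrites (((~ (0 & 1)) & (~ 0)) & ((~ (0 & 1)) & (~ 0))) into ((~ (0 & 1)) & (~ 0))
step 5: and_true (→) rewrites (0 & 1) into 0, now ((~ 0) & (~ 0))
step 6: and_idem (→) rewrites ((~ 0) & (~ 0)) into (~ 0), reaching cost 2 (bound 2)

(~ 0)   [cost 2]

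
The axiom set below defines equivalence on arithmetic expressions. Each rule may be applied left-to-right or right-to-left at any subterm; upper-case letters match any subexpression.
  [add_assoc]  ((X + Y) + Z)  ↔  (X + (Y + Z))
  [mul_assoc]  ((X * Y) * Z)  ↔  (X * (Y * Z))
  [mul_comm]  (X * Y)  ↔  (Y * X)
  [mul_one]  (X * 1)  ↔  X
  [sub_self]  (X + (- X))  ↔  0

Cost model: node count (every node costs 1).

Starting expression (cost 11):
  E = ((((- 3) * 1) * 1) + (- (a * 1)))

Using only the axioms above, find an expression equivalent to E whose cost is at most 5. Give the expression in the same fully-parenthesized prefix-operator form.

(1) (((- 3) * 1) * 1)  =[mul_one →]=  ((- 3) * 1)    ⊢ (((- 3) * 1) + (- (a * 1)))
(2) (a * 1)  =[mul_one →]=  a    ⊢ (((- 3) * 1) + (- a))
(3) ((- 3) * 1)  =[mul_one →]=  (- 3)    ⊢ cost 5, within 5

((- 3) + (- a))   [cost 5]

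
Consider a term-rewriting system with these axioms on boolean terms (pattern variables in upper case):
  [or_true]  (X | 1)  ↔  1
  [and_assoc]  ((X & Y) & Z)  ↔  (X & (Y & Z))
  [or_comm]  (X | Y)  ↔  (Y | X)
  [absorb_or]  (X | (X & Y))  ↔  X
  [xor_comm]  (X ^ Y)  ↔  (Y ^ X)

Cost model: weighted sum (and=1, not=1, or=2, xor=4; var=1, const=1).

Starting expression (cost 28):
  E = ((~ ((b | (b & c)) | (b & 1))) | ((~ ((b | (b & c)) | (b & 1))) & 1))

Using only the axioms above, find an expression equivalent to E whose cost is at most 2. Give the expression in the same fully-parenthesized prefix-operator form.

step 1: absorb_or (→) rewrites ((~ ((b | (b & c)) | (b & 1))) | ((~ ((b | (b & c)) | (b & 1))) & 1)) into (~ ((b | (b & c)) | (b & 1)))
step 2: absorb_or (→) rewrites (b | (b & c)) into b, now (~ (b | (b & 1)))
step 3: absorb_or (→) rewrites (b | (b & 1)) into b, reaching cost 2 (bound 2)

(~ b)   [cost 2]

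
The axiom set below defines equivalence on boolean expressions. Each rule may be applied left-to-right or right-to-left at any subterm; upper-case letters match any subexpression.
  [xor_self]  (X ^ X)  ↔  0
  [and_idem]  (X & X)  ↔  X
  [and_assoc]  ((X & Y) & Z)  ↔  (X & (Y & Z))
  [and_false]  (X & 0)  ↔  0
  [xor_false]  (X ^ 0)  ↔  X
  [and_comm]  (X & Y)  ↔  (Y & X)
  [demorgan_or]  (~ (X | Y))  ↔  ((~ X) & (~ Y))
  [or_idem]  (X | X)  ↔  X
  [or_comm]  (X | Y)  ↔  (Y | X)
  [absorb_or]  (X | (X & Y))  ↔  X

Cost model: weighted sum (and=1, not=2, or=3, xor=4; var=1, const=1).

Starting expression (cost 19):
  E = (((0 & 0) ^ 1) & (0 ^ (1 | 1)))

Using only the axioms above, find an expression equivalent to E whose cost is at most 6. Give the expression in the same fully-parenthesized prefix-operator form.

(1) (0 & 0)  =[and_idem →]=  0    ⊢ ((0 ^ 1) & (0 ^ (1 | 1)))
(2) (1 | 1)  =[or_idem →]=  1    ⊢ ((0 ^ 1) & (0 ^ 1))
(3) ((0 ^ 1) & (0 ^ 1))  =[and_idem →]=  (0 ^ 1)    ⊢ cost 6, within 6

(0 ^ 1)   [cost 6]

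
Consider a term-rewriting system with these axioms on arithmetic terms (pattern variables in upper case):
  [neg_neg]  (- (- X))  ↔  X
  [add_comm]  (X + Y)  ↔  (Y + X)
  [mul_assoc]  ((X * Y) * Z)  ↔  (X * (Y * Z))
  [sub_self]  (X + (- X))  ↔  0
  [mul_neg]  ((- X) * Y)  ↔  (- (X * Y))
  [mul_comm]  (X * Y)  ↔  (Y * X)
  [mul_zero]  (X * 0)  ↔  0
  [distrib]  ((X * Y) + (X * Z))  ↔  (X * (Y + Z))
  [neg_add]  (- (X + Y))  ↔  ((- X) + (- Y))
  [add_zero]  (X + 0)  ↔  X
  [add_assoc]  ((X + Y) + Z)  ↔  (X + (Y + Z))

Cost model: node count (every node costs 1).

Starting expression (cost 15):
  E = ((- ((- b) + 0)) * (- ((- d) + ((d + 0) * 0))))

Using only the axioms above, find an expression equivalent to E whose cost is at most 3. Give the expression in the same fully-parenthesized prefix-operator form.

(1) (d + 0)  =[add_zero →]=  d    ⊢ ((- ((- b) + 0)) * (- ((- d) + (d * 0))))
(2) (d * 0)  =[mul_zero →]=  0    ⊢ ((- ((- b) + 0)) * (- ((- d) + 0)))
(3) ((- ((- b) + 0)) * (- ((- d) + 0)))  =[mul_comm →]=  ((- ((- d) + 0)) * (- ((- b) + 0)))
(4) ((- d) + 0)  =[add_zero →]=  (- d)    ⊢ ((- (- d)) * (- ((- b) + 0)))
(5) ((- b) + 0)  =[add_zero →]=  (- b)    ⊢ ((- (- d)) * (- (- b)))
(6) (- (- b))  =[neg_neg →]=  b    ⊢ ((- (- d)) * b)
(7) (- (- d))  =[neg_neg →]=  d    ⊢ cost 3, within 3

(d * b)   [cost 3]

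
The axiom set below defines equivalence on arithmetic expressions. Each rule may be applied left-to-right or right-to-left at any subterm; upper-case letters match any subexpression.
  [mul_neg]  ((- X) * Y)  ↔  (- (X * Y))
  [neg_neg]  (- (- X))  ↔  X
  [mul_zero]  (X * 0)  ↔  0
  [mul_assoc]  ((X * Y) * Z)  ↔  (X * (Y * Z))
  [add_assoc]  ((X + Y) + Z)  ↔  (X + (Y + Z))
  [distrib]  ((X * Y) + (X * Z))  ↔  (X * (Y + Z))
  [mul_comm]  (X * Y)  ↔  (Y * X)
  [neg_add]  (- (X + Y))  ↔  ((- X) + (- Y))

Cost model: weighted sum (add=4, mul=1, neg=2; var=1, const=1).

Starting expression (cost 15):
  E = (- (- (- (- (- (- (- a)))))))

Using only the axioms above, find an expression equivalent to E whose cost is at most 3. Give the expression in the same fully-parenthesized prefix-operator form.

1. [neg_neg →] (- (- (- (- a))))  →  (- (- a));  E = (- (- (- (- (- a)))))
2. [neg_neg →] (- (- (- a)))  →  (- a);  E = (- (- (- a)))
3. [neg_neg →] (- (- (- a)))  →  (- a);  cost 3 ≤ 3, done

(- a)   [cost 3]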